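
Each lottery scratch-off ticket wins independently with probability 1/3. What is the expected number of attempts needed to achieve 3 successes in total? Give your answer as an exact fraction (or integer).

By linearity (sum of 3 independent geometric waits), E[trials] = 3/p = 3/(1/3) = 9.

9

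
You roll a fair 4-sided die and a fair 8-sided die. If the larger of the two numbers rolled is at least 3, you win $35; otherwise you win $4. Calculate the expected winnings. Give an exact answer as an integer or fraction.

E[payout] = (1/8)·4 + (7/8)·35 = 249/8

249/8 dollars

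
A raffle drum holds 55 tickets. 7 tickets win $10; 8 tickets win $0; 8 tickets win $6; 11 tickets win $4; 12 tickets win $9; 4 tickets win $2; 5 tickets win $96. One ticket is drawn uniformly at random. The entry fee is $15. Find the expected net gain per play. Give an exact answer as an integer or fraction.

E[payout] = (7/55)·10 + (8/55)·0 + (8/55)·6 + (11/55)·4 + (12/55)·9 + (4/55)·2 + (5/55)·96 = 758/55
Expected profit = 758/55 − 15 = -67/55

-67/55 dollars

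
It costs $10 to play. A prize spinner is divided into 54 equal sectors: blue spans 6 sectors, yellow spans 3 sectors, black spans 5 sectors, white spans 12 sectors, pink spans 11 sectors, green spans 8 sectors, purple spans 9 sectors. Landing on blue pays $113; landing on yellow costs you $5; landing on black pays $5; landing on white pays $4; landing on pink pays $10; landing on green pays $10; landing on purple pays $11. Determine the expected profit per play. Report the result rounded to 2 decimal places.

E[payout] = (6/54)·113 + (3/54)·(-5) + (5/54)·5 + (12/54)·4 + (11/54)·10 + (8/54)·10 + (9/54)·11 = 1025/54
Expected profit = 1025/54 − 10 = 485/54 ≈ $8.98

$8.98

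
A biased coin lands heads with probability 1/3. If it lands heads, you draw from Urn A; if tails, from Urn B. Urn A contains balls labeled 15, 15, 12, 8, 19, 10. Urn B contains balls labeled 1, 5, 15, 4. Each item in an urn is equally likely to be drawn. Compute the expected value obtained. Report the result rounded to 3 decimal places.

8.556

E[X | Urn A] = (15 + 15 + 12 + 8 + 19 + 10)/6 = 79/6
E[X | Urn B] = (1 + 5 + 15 + 4)/4 = 25/4
E[X] = (1/3)·79/6 + (2/3)·25/4 = 77/9 ≈ 8.556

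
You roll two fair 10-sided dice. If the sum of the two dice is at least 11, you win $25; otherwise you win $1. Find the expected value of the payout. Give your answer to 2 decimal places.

$14.20

E[payout] = (9/20)·1 + (11/20)·25 = 71/5
≈ $14.20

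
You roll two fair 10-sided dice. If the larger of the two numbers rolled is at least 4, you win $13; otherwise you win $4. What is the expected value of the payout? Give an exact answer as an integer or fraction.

E[payout] = (9/100)·4 + (91/100)·13 = 1219/100

1219/100 dollars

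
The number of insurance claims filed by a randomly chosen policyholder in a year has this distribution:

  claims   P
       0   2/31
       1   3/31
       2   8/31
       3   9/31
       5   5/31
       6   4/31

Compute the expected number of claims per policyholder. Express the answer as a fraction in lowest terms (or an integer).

95/31

E[X] = (2/31)·0 + (3/31)·1 + (8/31)·2 + (9/31)·3 + (5/31)·5 + (4/31)·6
     = 95/31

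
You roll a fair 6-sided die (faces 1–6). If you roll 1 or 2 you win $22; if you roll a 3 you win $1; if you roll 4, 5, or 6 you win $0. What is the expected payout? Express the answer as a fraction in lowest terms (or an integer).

E[payout] = (1/2)·0 + (1/6)·1 + (1/3)·22 = 15/2

15/2 dollars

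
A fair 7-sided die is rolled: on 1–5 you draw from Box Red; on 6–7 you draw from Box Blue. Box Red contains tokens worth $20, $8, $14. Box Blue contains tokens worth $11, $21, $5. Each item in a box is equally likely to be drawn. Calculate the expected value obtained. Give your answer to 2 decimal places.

E[X | Box Red] = (20 + 8 + 14)/3 = 14
E[X | Box Blue] = (11 + 21 + 5)/3 = 37/3
E[X] = (5/7)·14 + (2/7)·37/3 = 284/21 ≈ 13.52

$13.52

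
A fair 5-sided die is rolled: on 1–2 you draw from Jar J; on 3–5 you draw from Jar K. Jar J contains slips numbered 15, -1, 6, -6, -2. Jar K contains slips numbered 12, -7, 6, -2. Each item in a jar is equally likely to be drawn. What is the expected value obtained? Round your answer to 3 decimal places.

E[X | Jar J] = (15 − 1 + 6 − 6 − 2)/5 = 12/5
E[X | Jar K] = (12 − 7 + 6 − 2)/4 = 9/4
E[X] = (2/5)·12/5 + (3/5)·9/4 = 231/100 ≈ 2.310

2.310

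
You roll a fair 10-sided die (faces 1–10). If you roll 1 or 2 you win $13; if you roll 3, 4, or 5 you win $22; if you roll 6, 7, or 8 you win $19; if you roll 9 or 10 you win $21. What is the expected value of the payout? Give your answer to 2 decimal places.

E[payout] = (1/5)·13 + (3/10)·19 + (1/5)·21 + (3/10)·22 = 191/10
≈ $19.10

$19.10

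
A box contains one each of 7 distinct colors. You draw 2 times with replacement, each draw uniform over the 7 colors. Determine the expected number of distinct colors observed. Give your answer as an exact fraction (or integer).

Let Xⱼ=1 if type j appears at least once. P(Xⱼ=1) = 1 − ((7−1)/7)^2 = 13/49.
E[#distinct] = 7·13/49 = 13/7.

13/7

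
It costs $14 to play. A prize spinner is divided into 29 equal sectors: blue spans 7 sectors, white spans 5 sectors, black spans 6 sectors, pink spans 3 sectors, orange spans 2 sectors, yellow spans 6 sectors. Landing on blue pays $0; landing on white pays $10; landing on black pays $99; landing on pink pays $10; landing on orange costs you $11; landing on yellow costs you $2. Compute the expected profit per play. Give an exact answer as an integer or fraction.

E[payout] = (7/29)·0 + (5/29)·10 + (6/29)·99 + (3/29)·10 + (2/29)·(-11) + (6/29)·(-2) = 640/29
Expected profit = 640/29 − 14 = 234/29

234/29 dollars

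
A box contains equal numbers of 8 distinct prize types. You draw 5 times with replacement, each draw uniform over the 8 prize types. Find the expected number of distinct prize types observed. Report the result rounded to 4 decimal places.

Let Xⱼ=1 if type j appears at least once. P(Xⱼ=1) = 1 − ((8−1)/8)^5 = 15961/32768.
E[#distinct] = 8·15961/32768 = 15961/4096.
≈ 3.8967

3.8967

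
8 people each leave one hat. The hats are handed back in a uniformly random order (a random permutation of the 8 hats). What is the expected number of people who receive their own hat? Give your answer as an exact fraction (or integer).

Let Xᵢ = 1 if person i gets their own hat. For each i, P(Xᵢ=1) = 1/8.
By linearity of expectation, E[X₁+…+X_8] = 8·(1/8) = 1.

1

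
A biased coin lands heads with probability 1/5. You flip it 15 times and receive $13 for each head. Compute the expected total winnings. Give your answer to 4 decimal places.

$39.0000

E[#heads] = 15·1/5 = 3 (linearity over flips).
E[winnings] = 13·3 = 39.
≈ 39.0000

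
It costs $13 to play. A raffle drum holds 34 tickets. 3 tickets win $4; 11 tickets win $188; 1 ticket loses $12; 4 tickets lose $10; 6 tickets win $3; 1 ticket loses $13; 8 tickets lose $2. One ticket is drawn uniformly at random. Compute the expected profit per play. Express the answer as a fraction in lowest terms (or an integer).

1575/34 dollars

E[payout] = (3/34)·4 + (11/34)·188 + (1/34)·(-12) + (4/34)·(-10) + (6/34)·3 + (1/34)·(-13) + (8/34)·(-2) = 2017/34
Expected profit = 2017/34 − 13 = 1575/34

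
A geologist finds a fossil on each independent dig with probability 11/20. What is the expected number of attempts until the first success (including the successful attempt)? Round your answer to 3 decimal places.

1.818

For a geometric distribution, E[trials] = 1/p = 1/(11/20) = 20/11.
≈ 1.818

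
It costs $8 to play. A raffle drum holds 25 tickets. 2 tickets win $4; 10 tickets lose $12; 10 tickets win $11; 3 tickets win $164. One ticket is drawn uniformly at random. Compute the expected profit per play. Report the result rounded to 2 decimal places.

E[payout] = (2/25)·4 + (10/25)·(-12) + (10/25)·11 + (3/25)·164 = 98/5
Expected profit = 98/5 − 8 = 58/5 ≈ $11.60

$11.60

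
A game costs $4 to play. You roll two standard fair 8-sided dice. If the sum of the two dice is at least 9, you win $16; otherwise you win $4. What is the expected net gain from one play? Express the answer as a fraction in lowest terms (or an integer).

27/4 dollars

E[payout] = (7/16)·4 + (9/16)·16 = 43/4
Expected profit = 43/4 − 4 = 27/4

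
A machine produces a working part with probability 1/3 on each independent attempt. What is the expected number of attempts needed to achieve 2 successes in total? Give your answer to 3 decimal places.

6.000

By linearity (sum of 2 independent geometric waits), E[trials] = 2/p = 2/(1/3) = 6.
≈ 6.000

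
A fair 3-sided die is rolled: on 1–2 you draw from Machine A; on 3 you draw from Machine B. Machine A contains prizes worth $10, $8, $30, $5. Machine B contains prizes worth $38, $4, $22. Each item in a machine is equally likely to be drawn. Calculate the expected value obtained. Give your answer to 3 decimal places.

E[X | Machine A] = (10 + 8 + 30 + 5)/4 = 53/4
E[X | Machine B] = (38 + 4 + 22)/3 = 64/3
E[X] = (2/3)·53/4 + (1/3)·64/3 = 287/18 ≈ 15.944

$15.944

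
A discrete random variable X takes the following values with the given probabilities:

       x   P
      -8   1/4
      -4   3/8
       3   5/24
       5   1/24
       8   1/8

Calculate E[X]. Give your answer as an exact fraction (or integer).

-5/3

E[X] = (1/4)·(-8) + (3/8)·(-4) + (5/24)·3 + (1/24)·5 + (1/8)·8
     = -5/3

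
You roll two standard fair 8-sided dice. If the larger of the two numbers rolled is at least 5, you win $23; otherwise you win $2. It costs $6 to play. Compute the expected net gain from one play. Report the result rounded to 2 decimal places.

E[payout] = (1/4)·2 + (3/4)·23 = 71/4
Expected profit = 71/4 − 6 = 47/4 ≈ $11.75

$11.75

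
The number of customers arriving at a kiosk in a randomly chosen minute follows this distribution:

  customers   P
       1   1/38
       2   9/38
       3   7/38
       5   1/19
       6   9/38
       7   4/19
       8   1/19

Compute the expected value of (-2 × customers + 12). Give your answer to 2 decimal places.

E[-2x+12] = (1/38)·10 + (9/38)·8 + (7/38)·6 + (1/19)·2 + (9/38)·0 + (4/19)·(-2) + (1/19)·(-4)
     = 52/19 ≈ 2.74

2.74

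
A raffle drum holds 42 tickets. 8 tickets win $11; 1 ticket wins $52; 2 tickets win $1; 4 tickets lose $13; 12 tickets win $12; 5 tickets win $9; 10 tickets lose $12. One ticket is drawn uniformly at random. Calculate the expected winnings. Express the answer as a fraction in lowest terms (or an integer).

53/14 dollars

E[payout] = (8/42)·11 + (1/42)·52 + (2/42)·1 + (4/42)·(-13) + (12/42)·12 + (5/42)·9 + (10/42)·(-12) = 53/14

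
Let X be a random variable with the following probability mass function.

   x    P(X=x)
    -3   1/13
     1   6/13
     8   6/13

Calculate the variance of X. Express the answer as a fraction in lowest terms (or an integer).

E[X] = (1/13)·(-3) + (6/13)·1 + (6/13)·8 = 51/13
E[X²] = (1/13)·9 + (6/13)·1 + (6/13)·64 = 399/13
Var(X) = 399/13 − (51/13)² = 2586/169

2586/169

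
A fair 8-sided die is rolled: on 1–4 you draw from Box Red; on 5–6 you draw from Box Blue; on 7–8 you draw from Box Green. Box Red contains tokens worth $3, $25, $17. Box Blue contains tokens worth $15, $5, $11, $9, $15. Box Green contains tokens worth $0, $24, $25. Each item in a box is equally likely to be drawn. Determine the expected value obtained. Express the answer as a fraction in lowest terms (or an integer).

E[X | Box Red] = (3 + 25 + 17)/3 = 15
E[X | Box Blue] = (15 + 5 + 11 + 9 + 15)/5 = 11
E[X | Box Green] = (0 + 24 + 25)/3 = 49/3
E[X] = (1/2)·15 + (1/4)·11 + (1/4)·49/3 = 43/3

43/3 dollars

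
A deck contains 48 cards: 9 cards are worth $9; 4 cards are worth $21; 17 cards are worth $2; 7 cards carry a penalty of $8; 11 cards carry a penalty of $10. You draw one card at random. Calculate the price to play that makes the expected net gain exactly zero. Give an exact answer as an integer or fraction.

11/16 dollars

E[payout] = (9/48)·9 + (4/48)·21 + (17/48)·2 + (7/48)·(-8) + (11/48)·(-10) = 11/16
Fair fee = E[payout] = 11/16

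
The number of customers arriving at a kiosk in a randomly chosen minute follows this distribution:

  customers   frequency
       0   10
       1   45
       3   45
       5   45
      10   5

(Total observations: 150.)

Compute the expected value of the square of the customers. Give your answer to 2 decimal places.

Total = 150, so P(customers=0) = 10/150, etc.
E[X²] = (1/15)·0 + (3/10)·1 + (3/10)·9 + (3/10)·25 + (1/30)·100
     = 83/6 ≈ 13.83

13.83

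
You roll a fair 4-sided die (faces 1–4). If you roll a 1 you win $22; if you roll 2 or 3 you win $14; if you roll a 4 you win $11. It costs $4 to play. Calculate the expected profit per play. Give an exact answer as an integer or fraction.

45/4 dollars

E[payout] = (1/4)·11 + (1/2)·14 + (1/4)·22 = 61/4
Expected profit = 61/4 − 4 = 45/4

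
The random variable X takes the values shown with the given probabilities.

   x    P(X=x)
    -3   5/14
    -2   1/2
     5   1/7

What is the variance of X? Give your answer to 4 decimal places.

E[X] = (5/14)·(-3) + (1/2)·(-2) + (1/7)·5 = -19/14
E[X²] = (5/14)·9 + (1/2)·4 + (1/7)·25 = 123/14
Var(X) = 123/14 − (-19/14)² = 1361/196 ≈ 6.9439

6.9439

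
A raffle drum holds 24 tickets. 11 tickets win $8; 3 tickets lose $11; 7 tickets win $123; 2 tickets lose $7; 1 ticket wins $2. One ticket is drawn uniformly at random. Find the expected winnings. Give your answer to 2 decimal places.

E[payout] = (11/24)·8 + (3/24)·(-11) + (7/24)·123 + (2/24)·(-7) + (1/24)·2 = 113/3
≈ $37.67

$37.67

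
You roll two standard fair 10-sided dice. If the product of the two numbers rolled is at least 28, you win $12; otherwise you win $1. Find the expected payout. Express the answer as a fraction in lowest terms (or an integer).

119/20 dollars

E[payout] = (11/20)·1 + (9/20)·12 = 119/20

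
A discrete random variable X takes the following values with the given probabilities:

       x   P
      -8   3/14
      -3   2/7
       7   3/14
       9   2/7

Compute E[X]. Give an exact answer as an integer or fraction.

E[X] = (3/14)·(-8) + (2/7)·(-3) + (3/14)·7 + (2/7)·9
     = 3/2

3/2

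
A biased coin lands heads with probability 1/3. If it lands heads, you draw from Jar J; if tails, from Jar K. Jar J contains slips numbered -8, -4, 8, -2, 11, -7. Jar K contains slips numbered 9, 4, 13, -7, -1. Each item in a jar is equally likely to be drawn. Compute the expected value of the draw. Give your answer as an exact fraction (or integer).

E[X | Jar J] = (-8 − 4 + 8 − 2 + 11 − 7)/6 = -1/3
E[X | Jar K] = (9 + 4 + 13 − 7 − 1)/5 = 18/5
E[X] = (1/3)·(-1/3) + (2/3)·18/5 = 103/45

103/45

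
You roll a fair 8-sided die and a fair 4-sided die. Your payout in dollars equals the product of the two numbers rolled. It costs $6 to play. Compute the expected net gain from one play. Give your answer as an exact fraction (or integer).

21/4 dollars

Distribution of the product of the two numbers rolled: 1 w.p. 1/32, 2 w.p. 1/16, 3 w.p. 1/16, 4 w.p. 3/32, 5 w.p. 1/32, 6 w.p. 3/32, …
E[payout] = (1/32)·1 + (1/16)·2 + (1/16)·3 + (3/32)·4 + (1/32)·5 + (3/32)·6 + (1/32)·7 + (3/32)·8 + (1/32)·9 + (1/32)·10 + (3/32)·12 + (1/32)·14 + (1/32)·15 + (1/16)·16 + (1/32)·18 + (1/32)·20 + (1/32)·21 + (1/16)·24 + (1/32)·28 + (1/32)·32 = 45/4
Expected profit = 45/4 − 6 = 21/4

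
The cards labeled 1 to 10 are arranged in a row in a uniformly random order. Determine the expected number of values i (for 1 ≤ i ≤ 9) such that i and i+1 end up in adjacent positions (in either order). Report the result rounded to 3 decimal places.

1.800

For each i ∈ {1,…,9}, let Xᵢ = 1 if i and i+1 are adjacent. P(Xᵢ=1) = 2·(10−1)!/10! = 2/10.
By linearity, E[ΣXᵢ] = (9)·(2/10) = 9/5.
≈ 1.800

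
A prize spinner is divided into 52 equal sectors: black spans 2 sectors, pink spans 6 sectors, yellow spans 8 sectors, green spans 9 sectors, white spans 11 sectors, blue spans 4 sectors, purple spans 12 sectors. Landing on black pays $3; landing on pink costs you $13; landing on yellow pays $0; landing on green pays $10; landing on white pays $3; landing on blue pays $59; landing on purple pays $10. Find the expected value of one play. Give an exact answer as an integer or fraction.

E[payout] = (2/52)·3 + (6/52)·(-13) + (8/52)·0 + (9/52)·10 + (11/52)·3 + (4/52)·59 + (12/52)·10 = 407/52

407/52 dollars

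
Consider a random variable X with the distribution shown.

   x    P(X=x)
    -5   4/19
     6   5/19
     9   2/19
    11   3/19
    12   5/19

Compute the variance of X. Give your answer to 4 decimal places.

E[X] = (4/19)·(-5) + (5/19)·6 + (2/19)·9 + (3/19)·11 + (5/19)·12 = 121/19
E[X²] = (4/19)·25 + (5/19)·36 + (2/19)·81 + (3/19)·121 + (5/19)·144 = 1525/19
Var(X) = 1525/19 − (121/19)² = 14334/361 ≈ 39.7064

39.7064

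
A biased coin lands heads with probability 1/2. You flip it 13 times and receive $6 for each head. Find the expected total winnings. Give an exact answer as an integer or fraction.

E[#heads] = 13·1/2 = 13/2 (linearity over flips).
E[winnings] = 6·13/2 = 39.

$39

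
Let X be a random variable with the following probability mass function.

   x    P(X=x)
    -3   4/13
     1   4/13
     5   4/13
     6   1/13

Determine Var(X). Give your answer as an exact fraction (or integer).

E[X] = (4/13)·(-3) + (4/13)·1 + (4/13)·5 + (1/13)·6 = 18/13
E[X²] = (4/13)·9 + (4/13)·1 + (4/13)·25 + (1/13)·36 = 176/13
Var(X) = 176/13 − (18/13)² = 1964/169

1964/169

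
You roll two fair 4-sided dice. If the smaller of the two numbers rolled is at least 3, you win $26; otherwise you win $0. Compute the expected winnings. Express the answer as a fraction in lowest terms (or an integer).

13/2 dollars

E[payout] = (3/4)·0 + (1/4)·26 = 13/2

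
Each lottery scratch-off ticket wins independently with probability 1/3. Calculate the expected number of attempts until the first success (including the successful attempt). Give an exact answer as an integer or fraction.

For a geometric distribution, E[trials] = 1/p = 1/(1/3) = 3.

3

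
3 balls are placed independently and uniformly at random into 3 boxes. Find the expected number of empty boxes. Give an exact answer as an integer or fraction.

Let Xⱼ=1 if box j is empty. P(Xⱼ=1) = ((3-1)/3)^3 = 8/27.
By linearity, E[#empty] = 3·8/27 = 8/9.

8/9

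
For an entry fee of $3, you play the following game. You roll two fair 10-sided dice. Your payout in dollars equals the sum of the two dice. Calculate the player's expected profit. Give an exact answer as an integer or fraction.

$8

Distribution of the sum of the two dice: 2 w.p. 1/100, 3 w.p. 1/50, 4 w.p. 3/100, 5 w.p. 1/25, 6 w.p. 1/20, 7 w.p. 3/50, …
E[payout] = (1/100)·2 + (1/50)·3 + (3/100)·4 + (1/25)·5 + (1/20)·6 + (3/50)·7 + (7/100)·8 + (2/25)·9 + (9/100)·10 + (1/10)·11 + (9/100)·12 + (2/25)·13 + (7/100)·14 + (3/50)·15 + (1/20)·16 + (1/25)·17 + (3/100)·18 + (1/50)·19 + (1/100)·20 = 11
Expected profit = 11 − 3 = 8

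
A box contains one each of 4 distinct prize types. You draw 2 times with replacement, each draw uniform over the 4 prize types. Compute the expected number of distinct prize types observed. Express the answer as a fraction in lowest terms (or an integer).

7/4

Let Xⱼ=1 if type j appears at least once. P(Xⱼ=1) = 1 − ((4−1)/4)^2 = 7/16.
E[#distinct] = 4·7/16 = 7/4.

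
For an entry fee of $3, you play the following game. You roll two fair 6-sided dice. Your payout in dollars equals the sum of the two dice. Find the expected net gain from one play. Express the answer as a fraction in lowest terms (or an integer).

$4

Distribution of the sum of the two dice: 2 w.p. 1/36, 3 w.p. 1/18, 4 w.p. 1/12, 5 w.p. 1/9, 6 w.p. 5/36, 7 w.p. 1/6, …
E[payout] = (1/36)·2 + (1/18)·3 + (1/12)·4 + (1/9)·5 + (5/36)·6 + (1/6)·7 + (5/36)·8 + (1/9)·9 + (1/12)·10 + (1/18)·11 + (1/36)·12 = 7
Expected profit = 7 − 3 = 4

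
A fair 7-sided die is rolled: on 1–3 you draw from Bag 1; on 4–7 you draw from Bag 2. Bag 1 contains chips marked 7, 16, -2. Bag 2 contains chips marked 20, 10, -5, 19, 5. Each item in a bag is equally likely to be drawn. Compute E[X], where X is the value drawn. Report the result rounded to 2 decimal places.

E[X | Bag 1] = (7 + 16 − 2)/3 = 7
E[X | Bag 2] = (20 + 10 − 5 + 19 + 5)/5 = 49/5
E[X] = (3/7)·7 + (4/7)·49/5 = 43/5 ≈ 8.60

8.60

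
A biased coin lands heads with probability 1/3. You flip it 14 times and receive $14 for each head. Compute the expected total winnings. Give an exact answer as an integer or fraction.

196/3 dollars

E[#heads] = 14·1/3 = 14/3 (linearity over flips).
E[winnings] = 14·14/3 = 196/3.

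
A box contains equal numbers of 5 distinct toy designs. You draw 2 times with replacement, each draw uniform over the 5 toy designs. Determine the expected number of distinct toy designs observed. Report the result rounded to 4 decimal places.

1.8000

Let Xⱼ=1 if type j appears at least once. P(Xⱼ=1) = 1 − ((5−1)/5)^2 = 9/25.
E[#distinct] = 5·9/25 = 9/5.
≈ 1.8000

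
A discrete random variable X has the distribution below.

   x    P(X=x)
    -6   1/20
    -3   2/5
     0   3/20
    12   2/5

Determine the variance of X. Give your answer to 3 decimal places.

E[X] = (1/20)·(-6) + (2/5)·(-3) + (3/20)·0 + (2/5)·12 = 33/10
E[X²] = (1/20)·36 + (2/5)·9 + (3/20)·0 + (2/5)·144 = 63
Var(X) = 63 − (33/10)² = 5211/100 ≈ 52.110

52.110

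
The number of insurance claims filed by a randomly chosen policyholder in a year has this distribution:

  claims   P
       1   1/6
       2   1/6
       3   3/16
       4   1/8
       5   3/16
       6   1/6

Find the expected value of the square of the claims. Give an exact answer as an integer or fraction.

E[X²] = (1/6)·1 + (1/6)·4 + (3/16)·9 + (1/8)·16 + (3/16)·25 + (1/6)·36
     = 365/24

365/24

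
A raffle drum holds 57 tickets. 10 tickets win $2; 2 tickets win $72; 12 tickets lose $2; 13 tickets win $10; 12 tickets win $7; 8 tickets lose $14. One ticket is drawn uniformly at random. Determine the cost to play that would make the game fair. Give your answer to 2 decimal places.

$4.25

E[payout] = (10/57)·2 + (2/57)·72 + (12/57)·(-2) + (13/57)·10 + (12/57)·7 + (8/57)·(-14) = 242/57
Fair fee = E[payout] = 242/57 ≈ $4.25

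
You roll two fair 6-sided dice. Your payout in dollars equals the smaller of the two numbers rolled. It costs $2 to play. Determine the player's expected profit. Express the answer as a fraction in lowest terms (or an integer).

19/36 dollars

Distribution of the smaller of the two numbers rolled: 1 w.p. 11/36, 2 w.p. 1/4, 3 w.p. 7/36, 4 w.p. 5/36, 5 w.p. 1/12, 6 w.p. 1/36
E[payout] = (11/36)·1 + (1/4)·2 + (7/36)·3 + (5/36)·4 + (1/12)·5 + (1/36)·6 = 91/36
Expected profit = 91/36 − 2 = 19/36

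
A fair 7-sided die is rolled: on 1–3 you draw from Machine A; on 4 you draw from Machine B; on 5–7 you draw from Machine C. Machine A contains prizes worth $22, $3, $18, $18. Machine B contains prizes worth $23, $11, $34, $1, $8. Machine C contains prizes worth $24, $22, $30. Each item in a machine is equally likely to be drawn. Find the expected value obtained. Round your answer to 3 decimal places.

E[X | Machine A] = (22 + 3 + 18 + 18)/4 = 61/4
E[X | Machine B] = (23 + 11 + 34 + 1 + 8)/5 = 77/5
E[X | Machine C] = (24 + 22 + 30)/3 = 76/3
E[X] = (3/7)·61/4 + (1/7)·77/5 + (3/7)·76/3 = 2743/140 ≈ 19.593

$19.593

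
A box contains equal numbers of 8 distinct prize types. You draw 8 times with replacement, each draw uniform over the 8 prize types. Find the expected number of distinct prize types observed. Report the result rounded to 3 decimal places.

5.251

Let Xⱼ=1 if type j appears at least once. P(Xⱼ=1) = 1 − ((8−1)/8)^8 = 11012415/16777216.
E[#distinct] = 8·11012415/16777216 = 11012415/2097152.
≈ 5.251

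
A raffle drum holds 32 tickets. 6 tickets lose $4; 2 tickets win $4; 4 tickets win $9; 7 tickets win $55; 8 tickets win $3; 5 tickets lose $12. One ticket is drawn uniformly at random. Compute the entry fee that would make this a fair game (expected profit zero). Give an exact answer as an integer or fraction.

369/32 dollars

E[payout] = (6/32)·(-4) + (2/32)·4 + (4/32)·9 + (7/32)·55 + (8/32)·3 + (5/32)·(-12) = 369/32
Fair fee = E[payout] = 369/32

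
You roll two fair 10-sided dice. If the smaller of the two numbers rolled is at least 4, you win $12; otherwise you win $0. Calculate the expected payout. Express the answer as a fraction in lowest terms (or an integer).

147/25 dollars

E[payout] = (51/100)·0 + (49/100)·12 = 147/25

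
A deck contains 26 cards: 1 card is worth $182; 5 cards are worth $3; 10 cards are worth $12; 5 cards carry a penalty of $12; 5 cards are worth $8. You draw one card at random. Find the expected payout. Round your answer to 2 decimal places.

$11.42

E[payout] = (1/26)·182 + (5/26)·3 + (10/26)·12 + (5/26)·(-12) + (5/26)·8 = 297/26
≈ $11.42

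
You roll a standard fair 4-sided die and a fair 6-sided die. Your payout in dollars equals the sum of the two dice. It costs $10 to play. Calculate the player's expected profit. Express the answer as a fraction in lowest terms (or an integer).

-$4

Distribution of the sum of the two dice: 2 w.p. 1/24, 3 w.p. 1/12, 4 w.p. 1/8, 5 w.p. 1/6, 6 w.p. 1/6, 7 w.p. 1/6, …
E[payout] = (1/24)·2 + (1/12)·3 + (1/8)·4 + (1/6)·5 + (1/6)·6 + (1/6)·7 + (1/8)·8 + (1/12)·9 + (1/24)·10 = 6
Expected profit = 6 − 10 = -4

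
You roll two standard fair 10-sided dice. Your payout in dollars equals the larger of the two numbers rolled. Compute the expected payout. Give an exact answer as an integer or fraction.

143/20 dollars

Distribution of the larger of the two numbers rolled: 1 w.p. 1/100, 2 w.p. 3/100, 3 w.p. 1/20, 4 w.p. 7/100, 5 w.p. 9/100, 6 w.p. 11/100, …
E[payout] = (1/100)·1 + (3/100)·2 + (1/20)·3 + (7/100)·4 + (9/100)·5 + (11/100)·6 + (13/100)·7 + (3/20)·8 + (17/100)·9 + (19/100)·10 = 143/20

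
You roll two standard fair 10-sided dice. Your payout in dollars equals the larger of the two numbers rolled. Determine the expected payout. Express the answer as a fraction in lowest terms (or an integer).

143/20 dollars

Distribution of the larger of the two numbers rolled: 1 w.p. 1/100, 2 w.p. 3/100, 3 w.p. 1/20, 4 w.p. 7/100, 5 w.p. 9/100, 6 w.p. 11/100, …
E[payout] = (1/100)·1 + (3/100)·2 + (1/20)·3 + (7/100)·4 + (9/100)·5 + (11/100)·6 + (13/100)·7 + (3/20)·8 + (17/100)·9 + (19/100)·10 = 143/20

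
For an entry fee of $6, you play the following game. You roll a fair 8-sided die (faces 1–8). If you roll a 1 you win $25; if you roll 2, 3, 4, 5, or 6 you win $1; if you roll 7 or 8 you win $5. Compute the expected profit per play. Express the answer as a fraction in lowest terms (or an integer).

E[payout] = (5/8)·1 + (1/4)·5 + (1/8)·25 = 5
Expected profit = 5 − 6 = -1

-$1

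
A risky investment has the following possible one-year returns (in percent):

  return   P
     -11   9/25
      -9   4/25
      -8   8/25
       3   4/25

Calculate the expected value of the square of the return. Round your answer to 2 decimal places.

E[X²] = (9/25)·121 + (4/25)·81 + (8/25)·64 + (4/25)·9
     = 1961/25 ≈ 78.44

78.44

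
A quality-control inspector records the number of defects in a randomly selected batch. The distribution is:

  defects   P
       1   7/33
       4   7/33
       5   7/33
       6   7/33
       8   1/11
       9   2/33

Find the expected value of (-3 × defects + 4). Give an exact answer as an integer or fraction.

-10

E[-3x+4] = (7/33)·1 + (7/33)·(-8) + (7/33)·(-11) + (7/33)·(-14) + (1/11)·(-20) + (2/33)·(-23)
     = -10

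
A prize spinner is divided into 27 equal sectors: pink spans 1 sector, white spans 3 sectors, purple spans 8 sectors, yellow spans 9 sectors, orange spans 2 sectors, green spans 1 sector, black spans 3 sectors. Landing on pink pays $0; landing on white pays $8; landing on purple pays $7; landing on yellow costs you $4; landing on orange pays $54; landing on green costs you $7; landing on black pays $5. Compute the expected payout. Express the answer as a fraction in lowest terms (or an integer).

160/27 dollars

E[payout] = (1/27)·0 + (3/27)·8 + (8/27)·7 + (9/27)·(-4) + (2/27)·54 + (1/27)·(-7) + (3/27)·5 = 160/27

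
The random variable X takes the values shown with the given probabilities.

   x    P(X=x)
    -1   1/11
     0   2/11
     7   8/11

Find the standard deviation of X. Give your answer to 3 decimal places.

E[X] = 5, E[X²] = 393/11
Var(X) = E[X²] − (E[X])² = 393/11 − 25 = 118/11
SD(X) = √(118/11) ≈ 3.275

3.275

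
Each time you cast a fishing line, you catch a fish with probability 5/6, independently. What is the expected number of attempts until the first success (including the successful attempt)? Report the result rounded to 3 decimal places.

For a geometric distribution, E[trials] = 1/p = 1/(5/6) = 6/5.
≈ 1.200

1.200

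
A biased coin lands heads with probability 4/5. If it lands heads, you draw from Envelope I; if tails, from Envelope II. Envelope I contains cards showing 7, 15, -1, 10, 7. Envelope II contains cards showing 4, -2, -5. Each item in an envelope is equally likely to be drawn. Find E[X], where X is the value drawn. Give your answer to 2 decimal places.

5.88

E[X | Envelope I] = (7 + 15 − 1 + 10 + 7)/5 = 38/5
E[X | Envelope II] = (4 − 2 − 5)/3 = -1
E[X] = (4/5)·38/5 + (1/5)·(-1) = 147/25 ≈ 5.88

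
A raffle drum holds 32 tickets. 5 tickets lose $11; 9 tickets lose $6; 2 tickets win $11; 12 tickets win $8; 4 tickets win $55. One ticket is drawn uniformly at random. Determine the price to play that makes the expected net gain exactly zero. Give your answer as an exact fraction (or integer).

229/32 dollars

E[payout] = (5/32)·(-11) + (9/32)·(-6) + (2/32)·11 + (12/32)·8 + (4/32)·55 = 229/32
Fair fee = E[payout] = 229/32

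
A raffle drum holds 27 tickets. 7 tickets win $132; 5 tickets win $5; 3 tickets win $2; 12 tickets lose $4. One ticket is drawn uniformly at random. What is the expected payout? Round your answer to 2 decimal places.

E[payout] = (7/27)·132 + (5/27)·5 + (3/27)·2 + (12/27)·(-4) = 907/27
≈ $33.59

$33.59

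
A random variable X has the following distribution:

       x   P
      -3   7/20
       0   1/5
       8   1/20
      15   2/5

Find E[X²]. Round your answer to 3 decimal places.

E[X²] = (7/20)·9 + (1/5)·0 + (1/20)·64 + (2/5)·225
     = 1927/20 ≈ 96.350

96.350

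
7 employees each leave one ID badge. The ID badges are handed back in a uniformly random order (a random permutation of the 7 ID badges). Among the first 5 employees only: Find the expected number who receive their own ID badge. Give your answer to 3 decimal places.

Let Xᵢ = 1 if person i gets their own ID badge. For each i, P(Xᵢ=1) = 1/7.
By linearity of expectation, E[X₁+…+X_5] = 5·(1/7) = 5/7.
≈ 0.714

0.714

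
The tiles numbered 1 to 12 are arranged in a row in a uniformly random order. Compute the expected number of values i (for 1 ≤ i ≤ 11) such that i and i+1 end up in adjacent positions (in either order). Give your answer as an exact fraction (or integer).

11/6

For each i ∈ {1,…,11}, let Xᵢ = 1 if i and i+1 are adjacent. P(Xᵢ=1) = 2·(12−1)!/12! = 2/12.
By linearity, E[ΣXᵢ] = (11)·(2/12) = 11/6.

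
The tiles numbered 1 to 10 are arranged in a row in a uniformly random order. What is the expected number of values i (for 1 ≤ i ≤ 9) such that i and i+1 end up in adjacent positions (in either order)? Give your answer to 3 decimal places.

For each i ∈ {1,…,9}, let Xᵢ = 1 if i and i+1 are adjacent. P(Xᵢ=1) = 2·(10−1)!/10! = 2/10.
By linearity, E[ΣXᵢ] = (9)·(2/10) = 9/5.
≈ 1.800

1.800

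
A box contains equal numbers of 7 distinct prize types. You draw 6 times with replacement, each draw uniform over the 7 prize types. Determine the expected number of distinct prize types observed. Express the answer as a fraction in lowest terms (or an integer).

Let Xⱼ=1 if type j appears at least once. P(Xⱼ=1) = 1 − ((7−1)/7)^6 = 70993/117649.
E[#distinct] = 7·70993/117649 = 70993/16807.

70993/16807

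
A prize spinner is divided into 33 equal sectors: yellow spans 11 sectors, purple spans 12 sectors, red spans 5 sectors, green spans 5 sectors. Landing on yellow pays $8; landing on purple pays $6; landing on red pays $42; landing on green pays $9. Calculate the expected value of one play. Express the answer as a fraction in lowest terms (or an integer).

E[payout] = (11/33)·8 + (12/33)·6 + (5/33)·42 + (5/33)·9 = 415/33

415/33 dollars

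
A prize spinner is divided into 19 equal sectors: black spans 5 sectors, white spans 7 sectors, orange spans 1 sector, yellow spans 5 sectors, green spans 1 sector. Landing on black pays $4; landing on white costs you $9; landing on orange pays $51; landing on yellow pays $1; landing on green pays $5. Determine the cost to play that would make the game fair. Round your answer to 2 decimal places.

$0.95

E[payout] = (5/19)·4 + (7/19)·(-9) + (1/19)·51 + (5/19)·1 + (1/19)·5 = 18/19
Fair fee = E[payout] = 18/19 ≈ $0.95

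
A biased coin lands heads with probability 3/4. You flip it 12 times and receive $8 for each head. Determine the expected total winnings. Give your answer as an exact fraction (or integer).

$72

E[#heads] = 12·3/4 = 9 (linearity over flips).
E[winnings] = 8·9 = 72.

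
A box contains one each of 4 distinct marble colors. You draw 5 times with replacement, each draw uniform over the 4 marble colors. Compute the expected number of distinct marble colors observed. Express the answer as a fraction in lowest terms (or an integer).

Let Xⱼ=1 if type j appears at least once. P(Xⱼ=1) = 1 − ((4−1)/4)^5 = 781/1024.
E[#distinct] = 4·781/1024 = 781/256.

781/256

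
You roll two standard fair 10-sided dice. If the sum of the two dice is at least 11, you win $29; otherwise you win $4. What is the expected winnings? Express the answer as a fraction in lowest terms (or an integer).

E[payout] = (9/20)·4 + (11/20)·29 = 71/4

71/4 dollars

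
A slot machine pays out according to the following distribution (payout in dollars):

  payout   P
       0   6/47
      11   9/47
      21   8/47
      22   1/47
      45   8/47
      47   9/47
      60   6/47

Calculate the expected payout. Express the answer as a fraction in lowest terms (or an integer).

1432/47 dollars

E[X] = (6/47)·0 + (9/47)·11 + (8/47)·21 + (1/47)·22 + (8/47)·45 + (9/47)·47 + (6/47)·60
     = 1432/47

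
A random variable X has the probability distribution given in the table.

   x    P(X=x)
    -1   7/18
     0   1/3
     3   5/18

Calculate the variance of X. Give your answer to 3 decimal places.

E[X] = (7/18)·(-1) + (1/3)·0 + (5/18)·3 = 4/9
E[X²] = (7/18)·1 + (1/3)·0 + (5/18)·9 = 26/9
Var(X) = 26/9 − (4/9)² = 218/81 ≈ 2.691

2.691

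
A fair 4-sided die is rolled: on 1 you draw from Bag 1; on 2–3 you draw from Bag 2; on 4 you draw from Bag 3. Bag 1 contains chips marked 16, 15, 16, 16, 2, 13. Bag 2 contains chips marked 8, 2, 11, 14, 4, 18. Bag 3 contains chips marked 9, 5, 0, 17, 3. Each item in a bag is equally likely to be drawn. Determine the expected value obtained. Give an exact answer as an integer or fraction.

E[X | Bag 1] = (16 + 15 + 16 + 16 + 2 + 13)/6 = 13
E[X | Bag 2] = (8 + 2 + 11 + 14 + 4 + 18)/6 = 19/2
E[X | Bag 3] = (9 + 5 + 0 + 17 + 3)/5 = 34/5
E[X] = (1/4)·13 + (1/2)·19/2 + (1/4)·34/5 = 97/10

97/10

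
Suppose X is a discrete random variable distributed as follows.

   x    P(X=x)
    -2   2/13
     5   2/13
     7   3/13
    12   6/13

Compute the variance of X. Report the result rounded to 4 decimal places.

E[X] = (2/13)·(-2) + (2/13)·5 + (3/13)·7 + (6/13)·12 = 99/13
E[X²] = (2/13)·4 + (2/13)·25 + (3/13)·49 + (6/13)·144 = 1069/13
Var(X) = 1069/13 − (99/13)² = 4096/169 ≈ 24.2367

24.2367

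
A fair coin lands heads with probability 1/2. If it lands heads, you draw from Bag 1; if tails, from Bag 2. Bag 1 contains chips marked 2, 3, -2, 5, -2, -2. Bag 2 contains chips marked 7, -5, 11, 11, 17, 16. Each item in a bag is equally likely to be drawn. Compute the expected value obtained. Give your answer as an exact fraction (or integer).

E[X | Bag 1] = (2 + 3 − 2 + 5 − 2 − 2)/6 = 2/3
E[X | Bag 2] = (7 − 5 + 11 + 11 + 17 + 16)/6 = 19/2
E[X] = (1/2)·2/3 + (1/2)·19/2 = 61/12

61/12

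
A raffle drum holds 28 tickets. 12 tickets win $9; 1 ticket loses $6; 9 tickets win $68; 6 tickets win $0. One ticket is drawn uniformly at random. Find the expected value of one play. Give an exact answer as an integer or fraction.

51/2 dollars

E[payout] = (12/28)·9 + (1/28)·(-6) + (9/28)·68 + (6/28)·0 = 51/2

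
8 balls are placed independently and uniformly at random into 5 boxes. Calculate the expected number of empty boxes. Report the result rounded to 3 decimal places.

Let Xⱼ=1 if box j is empty. P(Xⱼ=1) = ((5-1)/5)^8 = 65536/390625.
By linearity, E[#empty] = 5·65536/390625 = 65536/78125.
≈ 0.839

0.839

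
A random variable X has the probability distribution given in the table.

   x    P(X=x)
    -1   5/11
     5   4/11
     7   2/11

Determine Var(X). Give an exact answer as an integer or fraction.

E[X] = (5/11)·(-1) + (4/11)·5 + (2/11)·7 = 29/11
E[X²] = (5/11)·1 + (4/11)·25 + (2/11)·49 = 203/11
Var(X) = 203/11 − (29/11)² = 1392/121

1392/121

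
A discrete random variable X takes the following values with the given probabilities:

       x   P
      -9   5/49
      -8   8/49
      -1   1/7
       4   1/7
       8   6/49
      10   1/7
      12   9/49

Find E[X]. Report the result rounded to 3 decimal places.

2.816

E[X] = (5/49)·(-9) + (8/49)·(-8) + (1/7)·(-1) + (1/7)·4 + (6/49)·8 + (1/7)·10 + (9/49)·12
     = 138/49 ≈ 2.816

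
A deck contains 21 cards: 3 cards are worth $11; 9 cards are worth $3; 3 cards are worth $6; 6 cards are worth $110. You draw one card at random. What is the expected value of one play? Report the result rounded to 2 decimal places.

E[payout] = (3/21)·11 + (9/21)·3 + (3/21)·6 + (6/21)·110 = 246/7
≈ $35.14

$35.14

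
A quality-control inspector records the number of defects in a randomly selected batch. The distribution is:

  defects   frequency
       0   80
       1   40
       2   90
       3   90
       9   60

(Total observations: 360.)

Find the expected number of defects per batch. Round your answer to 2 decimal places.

2.86

Total = 360, so P(defects=0) = 80/360, etc.
E[X] = (2/9)·0 + (1/9)·1 + (1/4)·2 + (1/4)·3 + (1/6)·9
     = 103/36 ≈ 2.86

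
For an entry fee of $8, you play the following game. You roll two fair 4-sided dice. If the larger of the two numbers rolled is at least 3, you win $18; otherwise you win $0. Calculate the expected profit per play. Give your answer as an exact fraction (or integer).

E[payout] = (1/4)·0 + (3/4)·18 = 27/2
Expected profit = 27/2 − 8 = 11/2

11/2 dollars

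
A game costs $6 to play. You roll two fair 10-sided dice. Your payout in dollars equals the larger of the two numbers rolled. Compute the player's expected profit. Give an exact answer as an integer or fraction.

23/20 dollars

Distribution of the larger of the two numbers rolled: 1 w.p. 1/100, 2 w.p. 3/100, 3 w.p. 1/20, 4 w.p. 7/100, 5 w.p. 9/100, 6 w.p. 11/100, …
E[payout] = (1/100)·1 + (3/100)·2 + (1/20)·3 + (7/100)·4 + (9/100)·5 + (11/100)·6 + (13/100)·7 + (3/20)·8 + (17/100)·9 + (19/100)·10 = 143/20
Expected profit = 143/20 − 6 = 23/20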